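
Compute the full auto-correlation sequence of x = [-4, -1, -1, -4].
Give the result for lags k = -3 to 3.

r_xx[k] = sum_m x[m]*x[m+k], indexed from 0, for k = -3 to 3:
  r_xx[-3] = x[3]*x[0] = 16
  r_xx[-2] = x[2]*x[0] + x[3]*x[1] = 8
  r_xx[-1] = x[1]*x[0] + x[2]*x[1] + x[3]*x[2] = 9
  r_xx[0] = x[0]*x[0] + x[1]*x[1] + x[2]*x[2] + x[3]*x[3] = 34
  r_xx[1] = x[0]*x[1] + x[1]*x[2] + x[2]*x[3] = 9
  r_xx[2] = x[0]*x[2] + x[1]*x[3] = 8
  r_xx[3] = x[0]*x[3] = 16
r_xx = [16, 8, 9, 34, 9, 8, 16]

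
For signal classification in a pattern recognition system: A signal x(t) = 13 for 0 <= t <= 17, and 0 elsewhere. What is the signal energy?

Energy = integral of |x(t)|^2 dt over the signal duration
= 13^2 * 17 = 169 * 17 = 2873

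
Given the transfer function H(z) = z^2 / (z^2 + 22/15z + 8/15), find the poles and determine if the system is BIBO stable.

Poles are roots of the denominator: z^2 + 22/15z + 8/15 = 0.
Quadratic formula: z = [-(22/15) +/- sqrt((22/15)^2 - 4*(8/15))] / 2
Discriminant = 484/225 - 32/15 = 4/225; sqrt = 2/15.
z = (-22/15 +/- 2/15) / 2 => z = -2/3 or z = -4/5.
|p1| = 4/5, |p2| = 2/3.
For BIBO stability, all poles must lie inside the unit circle (|p| < 1).
System is STABLE since both |p| < 1.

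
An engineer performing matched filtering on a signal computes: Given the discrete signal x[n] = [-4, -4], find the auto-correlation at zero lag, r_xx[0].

The auto-correlation at zero lag r_xx[0] equals the signal energy.
r_xx[0] = sum of x[n]^2 = (-4)^2 + (-4)^2
= 16 + 16 = 32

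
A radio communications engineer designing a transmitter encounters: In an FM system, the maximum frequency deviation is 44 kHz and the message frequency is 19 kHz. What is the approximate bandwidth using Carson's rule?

Carson's rule: BW = 2*(delta_f + f_m)
= 2*(44 + 19) kHz = 126 kHz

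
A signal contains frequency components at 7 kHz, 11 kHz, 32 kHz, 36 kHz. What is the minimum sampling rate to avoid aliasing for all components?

The highest frequency component is f_max = 36 kHz.
Nyquist rate = 2 * f_max = 2 * 36 kHz = 72 kHz.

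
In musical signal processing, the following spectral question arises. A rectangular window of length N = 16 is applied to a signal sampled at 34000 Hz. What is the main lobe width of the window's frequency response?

For a rectangular window of length N,
the main lobe width in frequency is 2*f_s/N.
= 2*34000/16 = 4250 Hz
This determines the minimum frequency separation for resolving two sinusoids.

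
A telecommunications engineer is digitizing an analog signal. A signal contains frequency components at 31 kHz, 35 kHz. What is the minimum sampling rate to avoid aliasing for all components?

The highest frequency component is f_max = 35 kHz.
Nyquist rate = 2 * f_max = 2 * 35 kHz = 70 kHz.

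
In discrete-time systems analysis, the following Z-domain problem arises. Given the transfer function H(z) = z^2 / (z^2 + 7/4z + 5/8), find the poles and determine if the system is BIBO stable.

Poles are roots of the denominator: z^2 + 7/4z + 5/8 = 0.
Quadratic formula: z = [-(7/4) +/- sqrt((7/4)^2 - 4*(5/8))] / 2
Discriminant = 49/16 - 5/2 = 9/16; sqrt = 3/4.
z = (-7/4 +/- 3/4) / 2 => z = -1/2 or z = -5/4.
|p1| = 5/4, |p2| = 1/2.
For BIBO stability, all poles must lie inside the unit circle (|p| < 1).
System is UNSTABLE since at least one |p| >= 1.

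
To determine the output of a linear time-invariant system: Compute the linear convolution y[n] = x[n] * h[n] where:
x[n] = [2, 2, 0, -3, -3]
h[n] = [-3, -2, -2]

y[n] = sum_k x[k]*h[n-k]. Output length = len(x) + len(h) - 1 = 5 + 3 - 1 = 7.
y[0] = 2*-3 = -6
y[1] = 2*-3 + 2*-2 = -10
y[2] = 0*-3 + 2*-2 + 2*-2 = -8
y[3] = -3*-3 + 0*-2 + 2*-2 = 5
y[4] = -3*-3 + -3*-2 + 0*-2 = 15
y[5] = -3*-2 + -3*-2 = 12
y[6] = -3*-2 = 6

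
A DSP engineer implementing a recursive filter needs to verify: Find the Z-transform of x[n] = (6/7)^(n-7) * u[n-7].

Time-shifting property: if X(z) = Z{x[n]}, then Z{x[n-d]} = z^(-d) * X(z)
X(z) = z/(z - 6/7) for x[n] = (6/7)^n * u[n]
Z{x[n-7]} = z^(-7) * z/(z - 6/7) = z^(-6)/(z - 6/7)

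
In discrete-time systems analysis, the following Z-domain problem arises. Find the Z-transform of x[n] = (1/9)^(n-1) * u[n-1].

Time-shifting property: if X(z) = Z{x[n]}, then Z{x[n-d]} = z^(-d) * X(z)
X(z) = z/(z - 1/9) for x[n] = (1/9)^n * u[n]
Z{x[n-1]} = z^(-1) * z/(z - 1/9) = 1/(z - 1/9)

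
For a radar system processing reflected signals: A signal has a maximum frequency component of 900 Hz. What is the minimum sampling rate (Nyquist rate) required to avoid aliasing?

By the Nyquist-Shannon sampling theorem,
the minimum sampling rate (Nyquist rate) must be at least 2 * f_max.
Nyquist rate = 2 * 900 Hz = 1800 Hz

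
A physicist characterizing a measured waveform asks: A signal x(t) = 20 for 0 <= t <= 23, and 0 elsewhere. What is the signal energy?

Energy = integral of |x(t)|^2 dt over the signal duration
= 20^2 * 23 = 400 * 23 = 9200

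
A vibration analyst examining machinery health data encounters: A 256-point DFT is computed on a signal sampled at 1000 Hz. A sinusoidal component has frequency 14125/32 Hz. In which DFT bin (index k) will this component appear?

DFT frequency resolution = f_s/N = 1000/256 = 125/32 Hz
Bin index k = f_signal / resolution = 14125/32 / 125/32 = 113
The signal frequency 14125/32 Hz falls in DFT bin k = 113.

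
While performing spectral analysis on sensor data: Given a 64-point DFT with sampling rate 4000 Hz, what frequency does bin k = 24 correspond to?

The frequency of DFT bin k is: f_k = k * f_s / N
f_24 = 24 * 4000 / 64 = 1500 Hz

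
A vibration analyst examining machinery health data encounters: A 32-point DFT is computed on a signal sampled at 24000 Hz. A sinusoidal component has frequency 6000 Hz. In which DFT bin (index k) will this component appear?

DFT frequency resolution = f_s/N = 24000/32 = 750 Hz
Bin index k = f_signal / resolution = 6000 / 750 = 8
The signal frequency 6000 Hz falls in DFT bin k = 8.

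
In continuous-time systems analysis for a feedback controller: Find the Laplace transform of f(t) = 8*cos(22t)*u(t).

Standard pair: cos(wt)*u(t) <-> s/(s^2+w^2)
With w = 22: L{8*cos(22t)*u(t)} = 8s/(s^2+484)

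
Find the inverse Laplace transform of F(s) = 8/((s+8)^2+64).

Standard pair: w/((s+a)^2+w^2) <-> e^(-at)*sin(wt)*u(t)
With a=8, w=8: f(t) = e^(-8t)*sin(8t)*u(t)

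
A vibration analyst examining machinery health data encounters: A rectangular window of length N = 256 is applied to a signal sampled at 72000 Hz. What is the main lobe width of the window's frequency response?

For a rectangular window of length N,
the main lobe width in frequency is 2*f_s/N.
= 2*72000/256 = 1125/2 Hz
This determines the minimum frequency separation for resolving two sinusoids.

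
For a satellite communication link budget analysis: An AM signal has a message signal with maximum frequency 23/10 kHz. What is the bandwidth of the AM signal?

In AM (double-sideband), the bandwidth is twice the message frequency.
BW = 2 * f_m = 2 * 23/10 kHz = 23/5 kHz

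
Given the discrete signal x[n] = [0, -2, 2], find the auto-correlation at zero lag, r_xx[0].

The auto-correlation at zero lag r_xx[0] equals the signal energy.
r_xx[0] = sum of x[n]^2 = 0^2 + (-2)^2 + 2^2
= 0 + 4 + 4 = 8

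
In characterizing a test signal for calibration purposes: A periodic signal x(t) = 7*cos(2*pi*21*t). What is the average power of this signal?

Average power of A*cos(wt) is A^2/2.
P = 7^2 / 2 = 49/2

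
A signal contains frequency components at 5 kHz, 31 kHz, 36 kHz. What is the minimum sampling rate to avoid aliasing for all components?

The highest frequency component is f_max = 36 kHz.
Nyquist rate = 2 * f_max = 2 * 36 kHz = 72 kHz.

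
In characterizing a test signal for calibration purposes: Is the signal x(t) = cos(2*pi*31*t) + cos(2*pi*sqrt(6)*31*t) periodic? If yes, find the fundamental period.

f1 = 31 Hz, f2 = 31*sqrt(6) Hz
Ratio f2/f1 = sqrt(6), which is irrational.
Since the frequency ratio is irrational, no common period exists.
The signal is not periodic.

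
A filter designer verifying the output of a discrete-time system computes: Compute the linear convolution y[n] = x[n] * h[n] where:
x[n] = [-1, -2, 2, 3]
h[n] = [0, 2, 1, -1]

y[n] = sum_k x[k]*h[n-k]. Output length = len(x) + len(h) - 1 = 4 + 4 - 1 = 7.
y[0] = -1*0 = 0
y[1] = -2*0 + -1*2 = -2
y[2] = 2*0 + -2*2 + -1*1 = -5
y[3] = 3*0 + 2*2 + -2*1 + -1*-1 = 3
y[4] = 3*2 + 2*1 + -2*-1 = 10
y[5] = 3*1 + 2*-1 = 1
y[6] = 3*-1 = -3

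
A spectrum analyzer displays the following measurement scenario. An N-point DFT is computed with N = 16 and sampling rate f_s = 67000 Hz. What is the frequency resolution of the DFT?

DFT frequency resolution = f_s / N
= 67000 / 16 = 8375/2 Hz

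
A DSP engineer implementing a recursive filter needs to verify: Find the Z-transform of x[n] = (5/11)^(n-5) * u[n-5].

Time-shifting property: if X(z) = Z{x[n]}, then Z{x[n-d]} = z^(-d) * X(z)
X(z) = z/(z - 5/11) for x[n] = (5/11)^n * u[n]
Z{x[n-5]} = z^(-5) * z/(z - 5/11) = z^(-4)/(z - 5/11)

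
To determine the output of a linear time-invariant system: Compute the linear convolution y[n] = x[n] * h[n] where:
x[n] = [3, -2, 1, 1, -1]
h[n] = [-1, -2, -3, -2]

y[n] = sum_k x[k]*h[n-k]. Output length = len(x) + len(h) - 1 = 5 + 4 - 1 = 8.
y[0] = 3*-1 = -3
y[1] = -2*-1 + 3*-2 = -4
y[2] = 1*-1 + -2*-2 + 3*-3 = -6
y[3] = 1*-1 + 1*-2 + -2*-3 + 3*-2 = -3
y[4] = -1*-1 + 1*-2 + 1*-3 + -2*-2 = 0
y[5] = -1*-2 + 1*-3 + 1*-2 = -3
y[6] = -1*-3 + 1*-2 = 1
y[7] = -1*-2 = 2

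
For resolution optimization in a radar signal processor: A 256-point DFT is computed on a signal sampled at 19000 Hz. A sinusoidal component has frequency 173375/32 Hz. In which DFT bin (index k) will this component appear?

DFT frequency resolution = f_s/N = 19000/256 = 2375/32 Hz
Bin index k = f_signal / resolution = 173375/32 / 2375/32 = 73
The signal frequency 173375/32 Hz falls in DFT bin k = 73.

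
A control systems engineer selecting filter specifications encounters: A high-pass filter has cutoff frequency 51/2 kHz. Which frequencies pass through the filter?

A high-pass filter passes all frequencies above the cutoff frequency 51/2 kHz and attenuates lower frequencies.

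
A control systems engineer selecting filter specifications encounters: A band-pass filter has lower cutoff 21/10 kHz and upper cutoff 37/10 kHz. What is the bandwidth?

Bandwidth = f_high - f_low
= 37/10 kHz - 21/10 kHz = 8/5 kHz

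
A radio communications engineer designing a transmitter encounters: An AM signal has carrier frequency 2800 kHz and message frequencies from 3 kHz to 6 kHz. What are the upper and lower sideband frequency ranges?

Upper sideband (USB) = fc + [fm_low, fm_high] = 2800 + [3, 6] = [2803, 2806] kHz
Lower sideband (LSB) = fc - [fm_high, fm_low] = 2800 - [6, 3] = [2794, 2797] kHz
Total occupied spectrum: 2794 kHz to 2806 kHz (plus carrier at 2800 kHz)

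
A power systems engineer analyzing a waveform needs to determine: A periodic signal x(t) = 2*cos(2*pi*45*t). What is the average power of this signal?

Average power of A*cos(wt) is A^2/2.
P = 2^2 / 2 = 4/2 = 2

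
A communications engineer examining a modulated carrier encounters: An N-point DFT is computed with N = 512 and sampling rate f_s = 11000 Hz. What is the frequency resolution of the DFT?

DFT frequency resolution = f_s / N
= 11000 / 512 = 1375/64 Hz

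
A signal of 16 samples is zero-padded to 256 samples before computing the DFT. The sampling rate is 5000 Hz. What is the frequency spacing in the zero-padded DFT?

Original DFT: N = 16, resolution = f_s/N = 5000/16 = 625/2 Hz
Zero-padded DFT: N = 256, resolution = f_s/N = 5000/256 = 625/32 Hz
Zero-padding interpolates the spectrum (finer frequency grid)
but does NOT improve the true spectral resolution (ability to resolve close frequencies).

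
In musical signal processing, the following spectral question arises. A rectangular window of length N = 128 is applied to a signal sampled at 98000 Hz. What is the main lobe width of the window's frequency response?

For a rectangular window of length N,
the main lobe width in frequency is 2*f_s/N.
= 2*98000/128 = 6125/4 Hz
This determines the minimum frequency separation for resolving two sinusoids.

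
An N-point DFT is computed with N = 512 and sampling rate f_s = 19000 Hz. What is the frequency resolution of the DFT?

DFT frequency resolution = f_s / N
= 19000 / 512 = 2375/64 Hz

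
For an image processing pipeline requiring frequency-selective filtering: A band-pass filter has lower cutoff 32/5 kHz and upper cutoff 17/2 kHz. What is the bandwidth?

Bandwidth = f_high - f_low
= 17/2 kHz - 32/5 kHz = 21/10 kHz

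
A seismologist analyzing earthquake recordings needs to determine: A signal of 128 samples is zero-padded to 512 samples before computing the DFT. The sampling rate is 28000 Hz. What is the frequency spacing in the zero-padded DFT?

Original DFT: N = 128, resolution = f_s/N = 28000/128 = 875/4 Hz
Zero-padded DFT: N = 512, resolution = f_s/N = 28000/512 = 875/16 Hz
Zero-padding interpolates the spectrum (finer frequency grid)
but does NOT improve the true spectral resolution (ability to resolve close frequencies).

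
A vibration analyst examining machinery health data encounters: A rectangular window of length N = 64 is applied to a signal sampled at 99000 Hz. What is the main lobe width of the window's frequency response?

For a rectangular window of length N,
the main lobe width in frequency is 2*f_s/N.
= 2*99000/64 = 12375/4 Hz
This determines the minimum frequency separation for resolving two sinusoids.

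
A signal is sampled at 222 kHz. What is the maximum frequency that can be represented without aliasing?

The maximum frequency that can be represented without aliasing
is the Nyquist frequency: f_max = f_s / 2 = 222 kHz / 2 = 111 kHz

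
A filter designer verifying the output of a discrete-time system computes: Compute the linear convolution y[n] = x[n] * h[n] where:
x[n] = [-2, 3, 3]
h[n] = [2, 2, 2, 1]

y[n] = sum_k x[k]*h[n-k]. Output length = len(x) + len(h) - 1 = 3 + 4 - 1 = 6.
y[0] = -2*2 = -4
y[1] = 3*2 + -2*2 = 2
y[2] = 3*2 + 3*2 + -2*2 = 8
y[3] = 3*2 + 3*2 + -2*1 = 10
y[4] = 3*2 + 3*1 = 9
y[5] = 3*1 = 3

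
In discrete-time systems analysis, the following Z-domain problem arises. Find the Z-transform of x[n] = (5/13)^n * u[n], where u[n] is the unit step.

The Z-transform of a^n * u[n] is z/(z-a) for |z| > |a|.
Here a = 5/13, so X(z) = z/(z - (5/13)) = 13z/(13z - 5)
ROC: |z| > 5/13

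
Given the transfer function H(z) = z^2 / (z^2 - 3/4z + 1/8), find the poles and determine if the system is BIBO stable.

Poles are roots of the denominator: z^2 - 3/4z + 1/8 = 0.
Quadratic formula: z = [-(-3/4) +/- sqrt((-3/4)^2 - 4*(1/8))] / 2
Discriminant = 9/16 - 1/2 = 1/16; sqrt = 1/4.
z = (3/4 +/- 1/4) / 2 => z = 1/2 or z = 1/4.
|p1| = 1/2, |p2| = 1/4.
For BIBO stability, all poles must lie inside the unit circle (|p| < 1).
System is STABLE since both |p| < 1.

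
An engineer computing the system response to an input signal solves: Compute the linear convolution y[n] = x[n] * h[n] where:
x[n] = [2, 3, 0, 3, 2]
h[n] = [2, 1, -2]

y[n] = sum_k x[k]*h[n-k]. Output length = len(x) + len(h) - 1 = 5 + 3 - 1 = 7.
y[0] = 2*2 = 4
y[1] = 3*2 + 2*1 = 8
y[2] = 0*2 + 3*1 + 2*-2 = -1
y[3] = 3*2 + 0*1 + 3*-2 = 0
y[4] = 2*2 + 3*1 + 0*-2 = 7
y[5] = 2*1 + 3*-2 = -4
y[6] = 2*-2 = -4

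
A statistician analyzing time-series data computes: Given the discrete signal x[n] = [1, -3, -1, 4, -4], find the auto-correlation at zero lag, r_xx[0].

The auto-correlation at zero lag r_xx[0] equals the signal energy.
r_xx[0] = sum of x[n]^2 = 1^2 + (-3)^2 + (-1)^2 + 4^2 + (-4)^2
= 1 + 9 + 1 + 16 + 16 = 43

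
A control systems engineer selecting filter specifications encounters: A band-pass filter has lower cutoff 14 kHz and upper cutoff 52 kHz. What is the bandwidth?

Bandwidth = f_high - f_low
= 52 kHz - 14 kHz = 38 kHz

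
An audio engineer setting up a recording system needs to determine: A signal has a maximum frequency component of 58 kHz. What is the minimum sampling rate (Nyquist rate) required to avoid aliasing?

By the Nyquist-Shannon sampling theorem,
the minimum sampling rate (Nyquist rate) must be at least 2 * f_max.
Nyquist rate = 2 * 58 kHz = 116 kHz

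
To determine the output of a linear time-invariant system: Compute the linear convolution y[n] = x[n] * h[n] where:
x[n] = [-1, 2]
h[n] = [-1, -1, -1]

y[n] = sum_k x[k]*h[n-k]. Output length = len(x) + len(h) - 1 = 2 + 3 - 1 = 4.
y[0] = -1*-1 = 1
y[1] = 2*-1 + -1*-1 = -1
y[2] = 2*-1 + -1*-1 = -1
y[3] = 2*-1 = -2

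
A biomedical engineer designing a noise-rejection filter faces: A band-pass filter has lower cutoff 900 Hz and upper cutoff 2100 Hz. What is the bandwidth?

Bandwidth = f_high - f_low
= 2100 Hz - 900 Hz = 1200 Hz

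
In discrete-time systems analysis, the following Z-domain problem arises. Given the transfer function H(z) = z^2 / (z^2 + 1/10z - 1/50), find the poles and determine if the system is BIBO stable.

Poles are roots of the denominator: z^2 + 1/10z - 1/50 = 0.
Quadratic formula: z = [-(1/10) +/- sqrt((1/10)^2 - 4*(-1/50))] / 2
Discriminant = 1/100 + 2/25 = 9/100; sqrt = 3/10.
z = (-1/10 +/- 3/10) / 2 => z = 1/10 or z = -1/5.
|p1| = 1/10, |p2| = 1/5.
For BIBO stability, all poles must lie inside the unit circle (|p| < 1).
System is STABLE since both |p| < 1.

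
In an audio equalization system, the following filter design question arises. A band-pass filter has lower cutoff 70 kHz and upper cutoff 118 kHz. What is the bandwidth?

Bandwidth = f_high - f_low
= 118 kHz - 70 kHz = 48 kHz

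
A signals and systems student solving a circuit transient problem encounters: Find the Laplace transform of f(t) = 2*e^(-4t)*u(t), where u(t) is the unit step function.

Standard Laplace transform pair:
e^(-at)*u(t) <-> 1/(s+a)
With a = 4: L{2*e^(-4t)*u(t)} = 2/(s+4), ROC: Re(s) > -4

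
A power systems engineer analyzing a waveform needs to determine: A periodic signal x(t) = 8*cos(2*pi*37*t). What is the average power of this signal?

Average power of A*cos(wt) is A^2/2.
P = 8^2 / 2 = 64/2 = 32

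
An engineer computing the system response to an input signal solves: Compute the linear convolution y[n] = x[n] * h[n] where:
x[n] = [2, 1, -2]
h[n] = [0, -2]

y[n] = sum_k x[k]*h[n-k]. Output length = len(x) + len(h) - 1 = 3 + 2 - 1 = 4.
y[0] = 2*0 = 0
y[1] = 1*0 + 2*-2 = -4
y[2] = -2*0 + 1*-2 = -2
y[3] = -2*-2 = 4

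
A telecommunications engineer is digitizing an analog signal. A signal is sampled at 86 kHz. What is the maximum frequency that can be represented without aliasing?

The maximum frequency that can be represented without aliasing
is the Nyquist frequency: f_max = f_s / 2 = 86 kHz / 2 = 43 kHz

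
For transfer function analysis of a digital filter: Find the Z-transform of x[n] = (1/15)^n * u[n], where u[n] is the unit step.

The Z-transform of a^n * u[n] is z/(z-a) for |z| > |a|.
Here a = 1/15, so X(z) = z/(z - (1/15)) = 15z/(15z - 1)
ROC: |z| > 1/15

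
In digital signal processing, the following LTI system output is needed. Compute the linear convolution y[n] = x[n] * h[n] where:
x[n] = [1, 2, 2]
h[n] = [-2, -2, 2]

y[n] = sum_k x[k]*h[n-k]. Output length = len(x) + len(h) - 1 = 3 + 3 - 1 = 5.
y[0] = 1*-2 = -2
y[1] = 2*-2 + 1*-2 = -6
y[2] = 2*-2 + 2*-2 + 1*2 = -6
y[3] = 2*-2 + 2*2 = 0
y[4] = 2*2 = 4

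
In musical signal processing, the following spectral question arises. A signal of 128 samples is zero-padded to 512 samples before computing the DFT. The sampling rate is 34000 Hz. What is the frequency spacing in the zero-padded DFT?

Original DFT: N = 128, resolution = f_s/N = 34000/128 = 2125/8 Hz
Zero-padded DFT: N = 512, resolution = f_s/N = 34000/512 = 2125/32 Hz
Zero-padding interpolates the spectrum (finer frequency grid)
but does NOT improve the true spectral resolution (ability to resolve close frequencies).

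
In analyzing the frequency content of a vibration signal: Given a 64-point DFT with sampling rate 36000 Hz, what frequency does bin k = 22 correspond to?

The frequency of DFT bin k is: f_k = k * f_s / N
f_22 = 22 * 36000 / 64 = 12375 Hz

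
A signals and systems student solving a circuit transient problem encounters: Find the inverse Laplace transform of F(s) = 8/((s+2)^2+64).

Standard pair: w/((s+a)^2+w^2) <-> e^(-at)*sin(wt)*u(t)
With a=2, w=8: f(t) = e^(-2t)*sin(8t)*u(t)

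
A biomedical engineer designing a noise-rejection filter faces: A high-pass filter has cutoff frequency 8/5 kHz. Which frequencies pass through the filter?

A high-pass filter passes all frequencies above the cutoff frequency 8/5 kHz and attenuates lower frequencies.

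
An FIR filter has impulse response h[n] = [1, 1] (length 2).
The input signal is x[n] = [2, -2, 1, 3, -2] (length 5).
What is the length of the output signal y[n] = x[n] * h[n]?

For linear convolution, the output length is:
len(y) = len(x) + len(h) - 1 = 5 + 2 - 1 = 6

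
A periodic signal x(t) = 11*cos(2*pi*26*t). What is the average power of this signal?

Average power of A*cos(wt) is A^2/2.
P = 11^2 / 2 = 121/2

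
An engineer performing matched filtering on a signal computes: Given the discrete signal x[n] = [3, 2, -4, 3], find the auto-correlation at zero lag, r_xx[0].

The auto-correlation at zero lag r_xx[0] equals the signal energy.
r_xx[0] = sum of x[n]^2 = 3^2 + 2^2 + (-4)^2 + 3^2
= 9 + 4 + 16 + 9 = 38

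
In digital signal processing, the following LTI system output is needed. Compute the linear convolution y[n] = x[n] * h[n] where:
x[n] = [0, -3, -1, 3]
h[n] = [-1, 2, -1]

y[n] = sum_k x[k]*h[n-k]. Output length = len(x) + len(h) - 1 = 4 + 3 - 1 = 6.
y[0] = 0*-1 = 0
y[1] = -3*-1 + 0*2 = 3
y[2] = -1*-1 + -3*2 + 0*-1 = -5
y[3] = 3*-1 + -1*2 + -3*-1 = -2
y[4] = 3*2 + -1*-1 = 7
y[5] = 3*-1 = -3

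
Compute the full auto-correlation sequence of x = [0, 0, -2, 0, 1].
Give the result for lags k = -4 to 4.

r_xx[k] = sum_m x[m]*x[m+k], indexed from 0, for k = -4 to 4:
  r_xx[-4] = x[4]*x[0] = 0
  r_xx[-3] = x[3]*x[0] + x[4]*x[1] = 0
  r_xx[-2] = x[2]*x[0] + x[3]*x[1] + x[4]*x[2] = -2
  r_xx[-1] = x[1]*x[0] + x[2]*x[1] + x[3]*x[2] + x[4]*x[3] = 0
  r_xx[0] = x[0]*x[0] + x[1]*x[1] + x[2]*x[2] + x[3]*x[3] + x[4]*x[4] = 5
  r_xx[1] = x[0]*x[1] + x[1]*x[2] + x[2]*x[3] + x[3]*x[4] = 0
  r_xx[2] = x[0]*x[2] + x[1]*x[3] + x[2]*x[4] = -2
  r_xx[3] = x[0]*x[3] + x[1]*x[4] = 0
  r_xx[4] = x[0]*x[4] = 0
r_xx = [0, 0, -2, 0, 5, 0, -2, 0, 0]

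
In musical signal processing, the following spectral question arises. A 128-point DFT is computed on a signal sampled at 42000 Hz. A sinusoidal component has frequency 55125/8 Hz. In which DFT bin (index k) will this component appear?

DFT frequency resolution = f_s/N = 42000/128 = 2625/8 Hz
Bin index k = f_signal / resolution = 55125/8 / 2625/8 = 21
The signal frequency 55125/8 Hz falls in DFT bin k = 21.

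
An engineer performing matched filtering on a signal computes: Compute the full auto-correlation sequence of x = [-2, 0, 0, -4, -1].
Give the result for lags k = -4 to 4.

r_xx[k] = sum_m x[m]*x[m+k], indexed from 0, for k = -4 to 4:
  r_xx[-4] = x[4]*x[0] = 2
  r_xx[-3] = x[3]*x[0] + x[4]*x[1] = 8
  r_xx[-2] = x[2]*x[0] + x[3]*x[1] + x[4]*x[2] = 0
  r_xx[-1] = x[1]*x[0] + x[2]*x[1] + x[3]*x[2] + x[4]*x[3] = 4
  r_xx[0] = x[0]*x[0] + x[1]*x[1] + x[2]*x[2] + x[3]*x[3] + x[4]*x[4] = 21
  r_xx[1] = x[0]*x[1] + x[1]*x[2] + x[2]*x[3] + x[3]*x[4] = 4
  r_xx[2] = x[0]*x[2] + x[1]*x[3] + x[2]*x[4] = 0
  r_xx[3] = x[0]*x[3] + x[1]*x[4] = 8
  r_xx[4] = x[0]*x[4] = 2
r_xx = [2, 8, 0, 4, 21, 4, 0, 8, 2]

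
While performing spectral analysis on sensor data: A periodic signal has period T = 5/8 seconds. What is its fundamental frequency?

The fundamental frequency is the reciprocal of the period.
f = 1/T = 1/(5/8) = 8/5 Hz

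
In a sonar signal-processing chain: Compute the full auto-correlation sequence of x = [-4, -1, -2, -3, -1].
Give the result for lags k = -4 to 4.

r_xx[k] = sum_m x[m]*x[m+k], indexed from 0, for k = -4 to 4:
  r_xx[-4] = x[4]*x[0] = 4
  r_xx[-3] = x[3]*x[0] + x[4]*x[1] = 13
  r_xx[-2] = x[2]*x[0] + x[3]*x[1] + x[4]*x[2] = 13
  r_xx[-1] = x[1]*x[0] + x[2]*x[1] + x[3]*x[2] + x[4]*x[3] = 15
  r_xx[0] = x[0]*x[0] + x[1]*x[1] + x[2]*x[2] + x[3]*x[3] + x[4]*x[4] = 31
  r_xx[1] = x[0]*x[1] + x[1]*x[2] + x[2]*x[3] + x[3]*x[4] = 15
  r_xx[2] = x[0]*x[2] + x[1]*x[3] + x[2]*x[4] = 13
  r_xx[3] = x[0]*x[3] + x[1]*x[4] = 13
  r_xx[4] = x[0]*x[4] = 4
r_xx = [4, 13, 13, 15, 31, 15, 13, 13, 4]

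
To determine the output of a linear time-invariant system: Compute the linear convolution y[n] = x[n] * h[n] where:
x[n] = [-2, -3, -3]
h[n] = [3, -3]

y[n] = sum_k x[k]*h[n-k]. Output length = len(x) + len(h) - 1 = 3 + 2 - 1 = 4.
y[0] = -2*3 = -6
y[1] = -3*3 + -2*-3 = -3
y[2] = -3*3 + -3*-3 = 0
y[3] = -3*-3 = 9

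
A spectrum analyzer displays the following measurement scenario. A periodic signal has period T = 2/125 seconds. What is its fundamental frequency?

The fundamental frequency is the reciprocal of the period.
f = 1/T = 1/(2/125) = 125/2 Hz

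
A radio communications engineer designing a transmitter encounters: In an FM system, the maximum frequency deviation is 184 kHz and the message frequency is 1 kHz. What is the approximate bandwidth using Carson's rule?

Carson's rule: BW = 2*(delta_f + f_m)
= 2*(184 + 1) kHz = 370 kHz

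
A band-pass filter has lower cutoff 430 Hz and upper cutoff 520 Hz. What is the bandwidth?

Bandwidth = f_high - f_low
= 520 Hz - 430 Hz = 90 Hz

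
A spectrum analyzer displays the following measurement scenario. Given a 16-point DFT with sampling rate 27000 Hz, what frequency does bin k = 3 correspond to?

The frequency of DFT bin k is: f_k = k * f_s / N
f_3 = 3 * 27000 / 16 = 10125/2 Hz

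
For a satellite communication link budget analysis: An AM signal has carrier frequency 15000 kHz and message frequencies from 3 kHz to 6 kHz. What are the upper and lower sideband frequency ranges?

Upper sideband (USB) = fc + [fm_low, fm_high] = 15000 + [3, 6] = [15003, 15006] kHz
Lower sideband (LSB) = fc - [fm_high, fm_low] = 15000 - [6, 3] = [14994, 14997] kHz
Total occupied spectrum: 14994 kHz to 15006 kHz (plus carrier at 15000 kHz)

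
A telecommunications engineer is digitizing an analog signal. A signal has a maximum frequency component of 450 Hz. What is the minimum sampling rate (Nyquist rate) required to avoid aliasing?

By the Nyquist-Shannon sampling theorem,
the minimum sampling rate (Nyquist rate) must be at least 2 * f_max.
Nyquist rate = 2 * 450 Hz = 900 Hz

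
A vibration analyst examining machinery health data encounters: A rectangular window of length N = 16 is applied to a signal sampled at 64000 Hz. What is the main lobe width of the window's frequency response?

For a rectangular window of length N,
the main lobe width in frequency is 2*f_s/N.
= 2*64000/16 = 8000 Hz
This determines the minimum frequency separation for resolving two sinusoids.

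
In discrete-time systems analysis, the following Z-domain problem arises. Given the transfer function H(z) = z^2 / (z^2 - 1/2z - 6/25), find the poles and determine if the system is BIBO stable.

Poles are roots of the denominator: z^2 - 1/2z - 6/25 = 0.
Quadratic formula: z = [-(-1/2) +/- sqrt((-1/2)^2 - 4*(-6/25))] / 2
Discriminant = 1/4 + 24/25 = 121/100; sqrt = 11/10.
z = (1/2 +/- 11/10) / 2 => z = 4/5 or z = -3/10.
|p1| = 4/5, |p2| = 3/10.
For BIBO stability, all poles must lie inside the unit circle (|p| < 1).
System is STABLE since both |p| < 1.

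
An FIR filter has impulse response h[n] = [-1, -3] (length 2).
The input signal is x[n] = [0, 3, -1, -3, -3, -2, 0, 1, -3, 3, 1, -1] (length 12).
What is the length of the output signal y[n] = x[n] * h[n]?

For linear convolution, the output length is:
len(y) = len(x) + len(h) - 1 = 12 + 2 - 1 = 13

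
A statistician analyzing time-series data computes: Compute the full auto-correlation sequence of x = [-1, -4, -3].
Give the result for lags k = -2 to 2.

r_xx[k] = sum_m x[m]*x[m+k], indexed from 0, for k = -2 to 2:
  r_xx[-2] = x[2]*x[0] = 3
  r_xx[-1] = x[1]*x[0] + x[2]*x[1] = 16
  r_xx[0] = x[0]*x[0] + x[1]*x[1] + x[2]*x[2] = 26
  r_xx[1] = x[0]*x[1] + x[1]*x[2] = 16
  r_xx[2] = x[0]*x[2] = 3
r_xx = [3, 16, 26, 16, 3]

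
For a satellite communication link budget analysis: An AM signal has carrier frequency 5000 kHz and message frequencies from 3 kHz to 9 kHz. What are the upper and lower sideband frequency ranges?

Upper sideband (USB) = fc + [fm_low, fm_high] = 5000 + [3, 9] = [5003, 5009] kHz
Lower sideband (LSB) = fc - [fm_high, fm_low] = 5000 - [9, 3] = [4991, 4997] kHz
Total occupied spectrum: 4991 kHz to 5009 kHz (plus carrier at 5000 kHz)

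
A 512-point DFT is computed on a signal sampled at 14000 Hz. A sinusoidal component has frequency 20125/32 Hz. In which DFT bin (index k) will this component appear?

DFT frequency resolution = f_s/N = 14000/512 = 875/32 Hz
Bin index k = f_signal / resolution = 20125/32 / 875/32 = 23
The signal frequency 20125/32 Hz falls in DFT bin k = 23.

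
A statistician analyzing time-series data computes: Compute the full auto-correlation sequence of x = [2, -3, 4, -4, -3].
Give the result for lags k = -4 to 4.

r_xx[k] = sum_m x[m]*x[m+k], indexed from 0, for k = -4 to 4:
  r_xx[-4] = x[4]*x[0] = -6
  r_xx[-3] = x[3]*x[0] + x[4]*x[1] = 1
  r_xx[-2] = x[2]*x[0] + x[3]*x[1] + x[4]*x[2] = 8
  r_xx[-1] = x[1]*x[0] + x[2]*x[1] + x[3]*x[2] + x[4]*x[3] = -22
  r_xx[0] = x[0]*x[0] + x[1]*x[1] + x[2]*x[2] + x[3]*x[3] + x[4]*x[4] = 54
  r_xx[1] = x[0]*x[1] + x[1]*x[2] + x[2]*x[3] + x[3]*x[4] = -22
  r_xx[2] = x[0]*x[2] + x[1]*x[3] + x[2]*x[4] = 8
  r_xx[3] = x[0]*x[3] + x[1]*x[4] = 1
  r_xx[4] = x[0]*x[4] = -6
r_xx = [-6, 1, 8, -22, 54, -22, 8, 1, -6]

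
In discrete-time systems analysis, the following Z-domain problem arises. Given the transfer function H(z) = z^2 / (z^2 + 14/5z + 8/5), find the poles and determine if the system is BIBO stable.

Poles are roots of the denominator: z^2 + 14/5z + 8/5 = 0.
Quadratic formula: z = [-(14/5) +/- sqrt((14/5)^2 - 4*(8/5))] / 2
Discriminant = 196/25 - 32/5 = 36/25; sqrt = 6/5.
z = (-14/5 +/- 6/5) / 2 => z = -4/5 or z = -2.
|p1| = 2, |p2| = 4/5.
For BIBO stability, all poles must lie inside the unit circle (|p| < 1).
System is UNSTABLE since at least one |p| >= 1.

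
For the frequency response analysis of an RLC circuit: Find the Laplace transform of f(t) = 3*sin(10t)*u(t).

Standard pair: sin(wt)*u(t) <-> w/(s^2+w^2)
With w = 10: L{3*sin(10t)*u(t)} = 30/(s^2+100)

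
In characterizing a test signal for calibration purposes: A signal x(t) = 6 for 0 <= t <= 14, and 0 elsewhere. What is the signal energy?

Energy = integral of |x(t)|^2 dt over the signal duration
= 6^2 * 14 = 36 * 14 = 504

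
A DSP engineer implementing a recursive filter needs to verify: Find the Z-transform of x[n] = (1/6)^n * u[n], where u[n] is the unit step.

The Z-transform of a^n * u[n] is z/(z-a) for |z| > |a|.
Here a = 1/6, so X(z) = z/(z - (1/6)) = 6z/(6z - 1)
ROC: |z| > 1/6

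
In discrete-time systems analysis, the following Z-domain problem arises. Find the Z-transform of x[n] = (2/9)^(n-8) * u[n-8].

Time-shifting property: if X(z) = Z{x[n]}, then Z{x[n-d]} = z^(-d) * X(z)
X(z) = z/(z - 2/9) for x[n] = (2/9)^n * u[n]
Z{x[n-8]} = z^(-8) * z/(z - 2/9) = z^(-7)/(z - 2/9)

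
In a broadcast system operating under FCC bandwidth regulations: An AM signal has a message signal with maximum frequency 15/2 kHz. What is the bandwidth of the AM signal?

In AM (double-sideband), the bandwidth is twice the message frequency.
BW = 2 * f_m = 2 * 15/2 kHz = 15 kHz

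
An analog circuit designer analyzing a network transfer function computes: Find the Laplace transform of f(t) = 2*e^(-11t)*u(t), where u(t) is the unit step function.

Standard Laplace transform pair:
e^(-at)*u(t) <-> 1/(s+a)
With a = 11: L{2*e^(-11t)*u(t)} = 2/(s+11), ROC: Re(s) > -11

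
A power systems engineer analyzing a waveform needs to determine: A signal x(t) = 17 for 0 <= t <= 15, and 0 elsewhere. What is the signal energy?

Energy = integral of |x(t)|^2 dt over the signal duration
= 17^2 * 15 = 289 * 15 = 4335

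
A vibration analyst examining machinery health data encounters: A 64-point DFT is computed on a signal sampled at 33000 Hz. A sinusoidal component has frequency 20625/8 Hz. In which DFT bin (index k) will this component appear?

DFT frequency resolution = f_s/N = 33000/64 = 4125/8 Hz
Bin index k = f_signal / resolution = 20625/8 / 4125/8 = 5
The signal frequency 20625/8 Hz falls in DFT bin k = 5.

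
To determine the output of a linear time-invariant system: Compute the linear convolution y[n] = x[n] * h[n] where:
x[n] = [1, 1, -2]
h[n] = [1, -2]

y[n] = sum_k x[k]*h[n-k]. Output length = len(x) + len(h) - 1 = 3 + 2 - 1 = 4.
y[0] = 1*1 = 1
y[1] = 1*1 + 1*-2 = -1
y[2] = -2*1 + 1*-2 = -4
y[3] = -2*-2 = 4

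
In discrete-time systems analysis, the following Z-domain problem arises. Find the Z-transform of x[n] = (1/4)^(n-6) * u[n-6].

Time-shifting property: if X(z) = Z{x[n]}, then Z{x[n-d]} = z^(-d) * X(z)
X(z) = z/(z - 1/4) for x[n] = (1/4)^n * u[n]
Z{x[n-6]} = z^(-6) * z/(z - 1/4) = z^(-5)/(z - 1/4)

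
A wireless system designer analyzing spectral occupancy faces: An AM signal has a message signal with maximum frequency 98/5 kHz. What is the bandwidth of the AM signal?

In AM (double-sideband), the bandwidth is twice the message frequency.
BW = 2 * f_m = 2 * 98/5 kHz = 196/5 kHz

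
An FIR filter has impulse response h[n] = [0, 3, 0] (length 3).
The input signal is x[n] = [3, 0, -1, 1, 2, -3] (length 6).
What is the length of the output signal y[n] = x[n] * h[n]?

For linear convolution, the output length is:
len(y) = len(x) + len(h) - 1 = 6 + 3 - 1 = 8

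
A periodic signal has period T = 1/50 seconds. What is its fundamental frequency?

The fundamental frequency is the reciprocal of the period.
f = 1/T = 1/(1/50) = 50 Hz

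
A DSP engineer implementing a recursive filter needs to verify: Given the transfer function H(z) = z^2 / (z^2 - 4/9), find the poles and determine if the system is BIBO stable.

Poles are roots of the denominator: z^2 - 4/9 = 0.
Quadratic formula: z = [-(0) +/- sqrt((0)^2 - 4*(-4/9))] / 2
Discriminant = 0 + 16/9 = 16/9; sqrt = 4/3.
z = (0 +/- 4/3) / 2 => z = 2/3 or z = -2/3.
|p1| = 2/3, |p2| = 2/3.
For BIBO stability, all poles must lie inside the unit circle (|p| < 1).
System is STABLE since both |p| < 1.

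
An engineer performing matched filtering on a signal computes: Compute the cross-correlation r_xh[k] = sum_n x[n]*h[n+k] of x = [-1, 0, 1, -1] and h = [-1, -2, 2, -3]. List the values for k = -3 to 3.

Both sequences indexed from 0 and zero outside their support.
Lags with overlap: k = -3 to 3.
  r_xh[-3] = x[3]*h[0] = 1
  r_xh[-2] = x[2]*h[0] + x[3]*h[1] = 1
  r_xh[-1] = x[1]*h[0] + x[2]*h[1] + x[3]*h[2] = -4
  r_xh[0] = x[0]*h[0] + x[1]*h[1] + x[2]*h[2] + x[3]*h[3] = 6
  r_xh[1] = x[0]*h[1] + x[1]*h[2] + x[2]*h[3] = -1
  r_xh[2] = x[0]*h[2] + x[1]*h[3] = -2
  r_xh[3] = x[0]*h[3] = 3
r_xh = [1, 1, -4, 6, -1, -2, 3] (for k = -3, ..., 3)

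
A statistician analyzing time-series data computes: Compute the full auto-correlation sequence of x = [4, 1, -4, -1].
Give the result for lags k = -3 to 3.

r_xx[k] = sum_m x[m]*x[m+k], indexed from 0, for k = -3 to 3:
  r_xx[-3] = x[3]*x[0] = -4
  r_xx[-2] = x[2]*x[0] + x[3]*x[1] = -17
  r_xx[-1] = x[1]*x[0] + x[2]*x[1] + x[3]*x[2] = 4
  r_xx[0] = x[0]*x[0] + x[1]*x[1] + x[2]*x[2] + x[3]*x[3] = 34
  r_xx[1] = x[0]*x[1] + x[1]*x[2] + x[2]*x[3] = 4
  r_xx[2] = x[0]*x[2] + x[1]*x[3] = -17
  r_xx[3] = x[0]*x[3] = -4
r_xx = [-4, -17, 4, 34, 4, -17, -4]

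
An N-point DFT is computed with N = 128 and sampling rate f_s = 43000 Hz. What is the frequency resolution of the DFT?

DFT frequency resolution = f_s / N
= 43000 / 128 = 5375/16 Hz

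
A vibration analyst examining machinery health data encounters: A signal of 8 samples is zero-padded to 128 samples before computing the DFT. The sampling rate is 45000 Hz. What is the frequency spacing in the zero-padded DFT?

Original DFT: N = 8, resolution = f_s/N = 45000/8 = 5625 Hz
Zero-padded DFT: N = 128, resolution = f_s/N = 45000/128 = 5625/16 Hz
Zero-padding interpolates the spectrum (finer frequency grid)
but does NOT improve the true spectral resolution (ability to resolve close frequencies).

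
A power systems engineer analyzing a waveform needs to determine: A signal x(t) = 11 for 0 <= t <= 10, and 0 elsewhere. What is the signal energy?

Energy = integral of |x(t)|^2 dt over the signal duration
= 11^2 * 10 = 121 * 10 = 1210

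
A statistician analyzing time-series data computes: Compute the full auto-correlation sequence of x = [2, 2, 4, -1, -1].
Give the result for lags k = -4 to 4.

r_xx[k] = sum_m x[m]*x[m+k], indexed from 0, for k = -4 to 4:
  r_xx[-4] = x[4]*x[0] = -2
  r_xx[-3] = x[3]*x[0] + x[4]*x[1] = -4
  r_xx[-2] = x[2]*x[0] + x[3]*x[1] + x[4]*x[2] = 2
  r_xx[-1] = x[1]*x[0] + x[2]*x[1] + x[3]*x[2] + x[4]*x[3] = 9
  r_xx[0] = x[0]*x[0] + x[1]*x[1] + x[2]*x[2] + x[3]*x[3] + x[4]*x[4] = 26
  r_xx[1] = x[0]*x[1] + x[1]*x[2] + x[2]*x[3] + x[3]*x[4] = 9
  r_xx[2] = x[0]*x[2] + x[1]*x[3] + x[2]*x[4] = 2
  r_xx[3] = x[0]*x[3] + x[1]*x[4] = -4
  r_xx[4] = x[0]*x[4] = -2
r_xx = [-2, -4, 2, 9, 26, 9, 2, -4, -2]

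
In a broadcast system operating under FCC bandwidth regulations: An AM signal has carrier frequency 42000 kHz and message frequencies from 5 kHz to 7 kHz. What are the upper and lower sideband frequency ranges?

Upper sideband (USB) = fc + [fm_low, fm_high] = 42000 + [5, 7] = [42005, 42007] kHz
Lower sideband (LSB) = fc - [fm_high, fm_low] = 42000 - [7, 5] = [41993, 41995] kHz
Total occupied spectrum: 41993 kHz to 42007 kHz (plus carrier at 42000 kHz)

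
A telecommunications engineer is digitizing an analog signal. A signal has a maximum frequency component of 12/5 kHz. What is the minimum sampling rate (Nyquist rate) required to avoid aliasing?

By the Nyquist-Shannon sampling theorem,
the minimum sampling rate (Nyquist rate) must be at least 2 * f_max.
Nyquist rate = 2 * 12/5 kHz = 24/5 kHz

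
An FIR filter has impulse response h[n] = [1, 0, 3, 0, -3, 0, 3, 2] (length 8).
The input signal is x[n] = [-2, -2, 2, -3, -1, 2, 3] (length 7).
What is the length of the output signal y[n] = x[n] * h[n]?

For linear convolution, the output length is:
len(y) = len(x) + len(h) - 1 = 7 + 8 - 1 = 14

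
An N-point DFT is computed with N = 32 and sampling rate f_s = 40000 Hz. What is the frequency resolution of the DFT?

DFT frequency resolution = f_s / N
= 40000 / 32 = 1250 Hz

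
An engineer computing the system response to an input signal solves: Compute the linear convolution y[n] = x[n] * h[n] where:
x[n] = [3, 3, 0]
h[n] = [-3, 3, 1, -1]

y[n] = sum_k x[k]*h[n-k]. Output length = len(x) + len(h) - 1 = 3 + 4 - 1 = 6.
y[0] = 3*-3 = -9
y[1] = 3*-3 + 3*3 = 0
y[2] = 0*-3 + 3*3 + 3*1 = 12
y[3] = 0*3 + 3*1 + 3*-1 = 0
y[4] = 0*1 + 3*-1 = -3
y[5] = 0*-1 = 0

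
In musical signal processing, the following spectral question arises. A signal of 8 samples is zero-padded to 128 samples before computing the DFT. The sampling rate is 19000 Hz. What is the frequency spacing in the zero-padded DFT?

Original DFT: N = 8, resolution = f_s/N = 19000/8 = 2375 Hz
Zero-padded DFT: N = 128, resolution = f_s/N = 19000/128 = 2375/16 Hz
Zero-padding interpolates the spectrum (finer frequency grid)
but does NOT improve the true spectral resolution (ability to resolve close frequencies).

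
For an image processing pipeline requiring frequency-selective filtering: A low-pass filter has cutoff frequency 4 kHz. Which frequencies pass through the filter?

A low-pass filter passes all frequencies below the cutoff frequency 4 kHz and attenuates higher frequencies.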